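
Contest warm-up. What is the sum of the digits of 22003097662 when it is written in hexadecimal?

67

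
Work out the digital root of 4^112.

The digital root of n equals n mod 9 (or 9 when 9 | n), so we need 4^112 mod 9.
4^112 ≡ 4 (mod 9), so the digital root is 4.

4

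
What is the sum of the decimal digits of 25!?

72

25! = 15511210043330985984000000
Sum of its 26 digits: 72.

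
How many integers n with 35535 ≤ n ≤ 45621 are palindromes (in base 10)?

101

The integers in [35535, 45621] that are palindromes (in base 10): 35553, 35653, 35753, 35853, 35953, 36063, …, 45454, 45554.
101 qualify.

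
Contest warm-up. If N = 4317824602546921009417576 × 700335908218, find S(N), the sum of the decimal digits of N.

157

4317824602546921009417576 × 700335908218 = 3023927614550722801089963419172039568
Sum of its 37 digits: 157.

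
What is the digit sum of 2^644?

904

2^644 = 72999049881955123498258745691204661198291656115976958889267080286388402675338838184094604981077942396458276953177510516971019275542007007972042581115555427012031914789764239201325987075945660416
Sum of its 194 digits: 904.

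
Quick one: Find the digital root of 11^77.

The digital root of n equals n mod 9 (or 9 when 9 | n), so we need 11^77 mod 9.
11^77 ≡ 5 (mod 9), so the digital root is 5.

5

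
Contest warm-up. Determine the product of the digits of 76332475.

105840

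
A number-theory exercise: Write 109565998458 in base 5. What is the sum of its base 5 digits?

46

109565998458 in base 5 is 3243342343422313.
Digit sum: 3+2+4+3+3+4+2+3+4+3+4+2+2+3+1+3 = 46.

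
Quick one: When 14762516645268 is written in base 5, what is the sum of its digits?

40

14762516645268 in base 5 is 3413332113230122033.
Digit sum: 3+4+1+3+3+3+2+1+1+3+2+3+0+1+2+2+0+3+3 = 40.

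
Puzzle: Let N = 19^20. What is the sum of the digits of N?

136

19^20 = 37589973457545958193355601
Sum of its 26 digits: 136.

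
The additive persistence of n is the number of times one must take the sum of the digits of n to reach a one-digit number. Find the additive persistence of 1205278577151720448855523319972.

2

1205278577151720448855523319972 → 135 → 9 (2 steps)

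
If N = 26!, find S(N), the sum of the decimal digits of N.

81

26! = 403291461126605635584000000
Sum of its 27 digits: 81.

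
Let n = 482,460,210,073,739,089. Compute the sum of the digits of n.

73

4+8+2+4+6+0+2+1+0+0+7+3+7+3+9+0+8+9 = 73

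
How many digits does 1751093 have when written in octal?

7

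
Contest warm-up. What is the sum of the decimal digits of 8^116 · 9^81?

828

8^116 · 9^81 = 112740967032972634957544896982431597765504184803615572605334286730937422847556405750237975746197020403464539499433100077988292571108378403590110506108387754673374325049755971778248704
Sum of its 183 digits: 828.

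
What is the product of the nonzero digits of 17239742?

21168

1×7×2×3×9×7×4×2 = 21168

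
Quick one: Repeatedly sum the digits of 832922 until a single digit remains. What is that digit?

8

8+3+2+9+2+2 = 26
2+6 = 8
(Equivalently, 832922 mod 9 = 8.)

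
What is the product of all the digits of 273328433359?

9797760

2×7×3×3×2×8×4×3×3×3×5×9 = 9797760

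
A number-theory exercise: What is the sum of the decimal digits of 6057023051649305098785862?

109

6+0+5+7+0+2+3+0+5+1+6+4+9+3+0+5+0+9+8+7+8+5+8+6+2 = 109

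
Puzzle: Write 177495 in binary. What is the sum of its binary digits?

177495 in base 2 is 101011010101010111.
Digit sum: 1+0+1+0+1+1+0+1+0+1+0+1+0+1+0+1+1+1 = 11.

11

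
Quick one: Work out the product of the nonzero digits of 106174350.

1×6×1×7×4×3×5 = 2520

2520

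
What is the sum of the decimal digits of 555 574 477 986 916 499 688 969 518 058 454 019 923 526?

5+5+5+5+7+4+4+7+7+9+8+6+9+1+6+4+9+9+6+8+8+9+6+9+5+1+8+0+5+8+4+5+4+0+1+9+9+2+3+5+2+6 = 233

233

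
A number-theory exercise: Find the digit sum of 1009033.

1+0+0+9+0+3+3 = 16

16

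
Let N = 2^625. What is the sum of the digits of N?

2^625 = 139234637988958594318883410818490335842688858253435056475195084164406590796163250320615014993816265862385324388842602762167013693889631286567769205313788274787963704661873320009853338386432
Sum of its 189 digits: 884.

884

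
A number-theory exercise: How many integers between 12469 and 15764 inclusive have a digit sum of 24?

The integers in [12469, 15764] that have a digit sum of 24: 12489, 12498, 12579, 12588, 12597, 12669, …, 15747, 15756.
140 qualify.

140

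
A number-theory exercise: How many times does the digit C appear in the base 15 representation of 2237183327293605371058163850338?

2

2237183327293605371058163850338 in base 15 is 8CD686687EE412D7A18C75955D.
The digit C appears 2 times.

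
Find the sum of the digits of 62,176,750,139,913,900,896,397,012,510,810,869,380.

163

6+2+1+7+6+7+5+0+1+3+9+9+1+3+9+0+0+8+9+6+3+9+7+0+1+2+5+1+0+8+1+0+8+6+9+3+8+0 = 163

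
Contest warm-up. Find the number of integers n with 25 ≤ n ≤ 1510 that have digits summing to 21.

34

The integers in [25, 1510] that have digits summing to 21: 399, 489, 498, 579, 588, 597, …, 1488, 1497.
34 qualify.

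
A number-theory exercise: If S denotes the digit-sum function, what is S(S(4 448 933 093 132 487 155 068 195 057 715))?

11

First digit sum: 137.
1+3+7 = 11.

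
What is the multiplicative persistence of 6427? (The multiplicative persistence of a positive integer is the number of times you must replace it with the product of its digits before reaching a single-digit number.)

4

6427 → 336 → 54 → 20 → 0 (4 steps)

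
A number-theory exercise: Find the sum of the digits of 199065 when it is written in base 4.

199065 in base 4 is 300212121.
Digit sum: 3+0+0+2+1+2+1+2+1 = 12.

12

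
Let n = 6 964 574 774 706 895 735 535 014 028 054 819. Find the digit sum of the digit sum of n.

11

First digit sum: 164.
1+6+4 = 11.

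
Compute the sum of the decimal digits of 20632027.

22

2+0+6+3+2+0+2+7 = 22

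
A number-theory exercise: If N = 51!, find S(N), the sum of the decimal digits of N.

51! = 1551118753287382280224243016469303211063259720016986112000000000000
Sum of its 67 digits: 198.

198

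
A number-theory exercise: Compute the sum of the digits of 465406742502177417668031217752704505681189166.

4+6+5+4+0+6+7+4+2+5+0+2+1+7+7+4+1+7+6+6+8+0+3+1+2+1+7+7+5+2+7+0+4+5+0+5+6+8+1+1+8+9+1+6+6 = 187

187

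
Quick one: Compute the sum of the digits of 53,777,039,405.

50

5+3+7+7+7+0+3+9+4+0+5 = 50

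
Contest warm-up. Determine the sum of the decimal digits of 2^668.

2^668 = 1224720827664335609236962600350409901130557945655466490308353887654080091579137561403602952202220552420938147431280980285494456125931768646260680344573194358953094033321469230156313571586348749061881856
Sum of its 202 digits: 850.

850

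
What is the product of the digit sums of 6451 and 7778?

S(6451) = 6+4+5+1 = 16.
S(7778) = 7+7+7+8 = 29.
16 · 29 = 464.

464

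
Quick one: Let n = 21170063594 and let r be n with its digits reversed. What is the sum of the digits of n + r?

Reversal of 21170063594 is 49536007112; 21170063594 + 49536007112 = 70706070706.
Digit sum of 70706070706: 7+0+7+0+6+0+7+0+7+0+6 = 40.

40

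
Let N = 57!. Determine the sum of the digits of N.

57! = 40526919504877216755680601905432322134980384796226602145184481280000000000000
Sum of its 77 digits: 270.

270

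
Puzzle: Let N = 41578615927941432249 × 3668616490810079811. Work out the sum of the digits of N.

41578615927941432249 × 3668616490810079811 = 152535996058304587435447571065339224939
Sum of its 39 digits: 180.

180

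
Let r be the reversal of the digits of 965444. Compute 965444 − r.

520875

Reverse of 965444 is 444569.
965444 − 444569 = 520875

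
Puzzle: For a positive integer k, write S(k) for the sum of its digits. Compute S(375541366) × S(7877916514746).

S(375541366) = 3+7+5+5+4+1+3+6+6 = 40.
S(7877916514746) = 7+8+7+7+9+1+6+5+1+4+7+4+6 = 72.
40 · 72 = 2880.

2880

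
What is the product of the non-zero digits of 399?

243

3×9×9 = 243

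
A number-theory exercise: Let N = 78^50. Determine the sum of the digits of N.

78^50 = 40246686843660618654963641196312227772002570301615315786269261614896139560193733789518475034624
Sum of its 95 digits: 414.

414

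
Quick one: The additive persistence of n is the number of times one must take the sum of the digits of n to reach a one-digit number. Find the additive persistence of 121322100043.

121322100043 → 19 → 10 → 1 (3 steps)

3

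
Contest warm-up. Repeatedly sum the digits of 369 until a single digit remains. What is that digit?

9

3+6+9 = 18
1+8 = 9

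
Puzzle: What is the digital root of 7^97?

The digital root of n equals n mod 9 (or 9 when 9 | n), so we need 7^97 mod 9.
7^97 ≡ 7 (mod 9), so the digital root is 7.

7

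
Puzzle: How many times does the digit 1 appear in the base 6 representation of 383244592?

383244592 in base 6 is 102010132304.
The digit 1 appears 3 times.

3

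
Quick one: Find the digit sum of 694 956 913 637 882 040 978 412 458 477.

6+9+4+9+5+6+9+1+3+6+3+7+8+8+2+0+4+0+9+7+8+4+1+2+4+5+8+4+7+7 = 156

156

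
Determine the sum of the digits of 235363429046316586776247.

109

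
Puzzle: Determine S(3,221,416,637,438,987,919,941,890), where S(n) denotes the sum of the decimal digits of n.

124

3+2+2+1+4+1+6+6+3+7+4+3+8+9+8+7+9+1+9+9+4+1+8+9+0 = 124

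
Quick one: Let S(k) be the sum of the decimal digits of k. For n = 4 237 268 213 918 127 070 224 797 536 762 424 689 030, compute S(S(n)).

16

First digit sum: 169.
1+6+9 = 16.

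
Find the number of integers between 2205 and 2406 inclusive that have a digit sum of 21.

5

The integers in [2205, 2406] that have a digit sum of 21: 2289, 2298, 2379, 2388, 2397.
5 qualify.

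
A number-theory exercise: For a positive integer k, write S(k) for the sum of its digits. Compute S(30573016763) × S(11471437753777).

2624

S(30573016763) = 3+0+5+7+3+0+1+6+7+6+3 = 41.
S(11471437753777) = 1+1+4+7+1+4+3+7+7+5+3+7+7+7 = 64.
41 · 64 = 2624.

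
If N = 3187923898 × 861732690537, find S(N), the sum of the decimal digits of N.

93

3187923898 × 861732690537 = 2747138237850740753226
Sum of its 22 digits: 93.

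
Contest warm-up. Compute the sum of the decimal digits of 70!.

459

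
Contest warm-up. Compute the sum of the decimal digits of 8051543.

8+0+5+1+5+4+3 = 26

26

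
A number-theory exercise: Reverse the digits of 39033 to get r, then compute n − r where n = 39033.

Reverse of 39033 is 33093.
39033 − 33093 = 5940

5940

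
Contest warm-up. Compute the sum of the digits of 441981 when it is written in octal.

441981 in base 8 is 1537175.
Digit sum: 1+5+3+7+1+7+5 = 29.

29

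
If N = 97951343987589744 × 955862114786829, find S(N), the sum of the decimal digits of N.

162

97951343987589744 × 955862114786829 = 93627978810189680502970066681776
Sum of its 32 digits: 162.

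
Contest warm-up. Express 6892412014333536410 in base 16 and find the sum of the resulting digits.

140

6892412014333536410 in base 16 is 5FA6C4359FFC289A.
Digit sum: 5+15+10+6+12+4+3+5+9+15+15+12+2+8+9+10 = 140.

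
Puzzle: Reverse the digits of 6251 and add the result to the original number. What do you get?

Reverse of 6251 is 1526.
6251 + 1526 = 7777

7777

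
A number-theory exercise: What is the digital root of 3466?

3+4+6+6 = 19
1+9 = 10
1+0 = 1

1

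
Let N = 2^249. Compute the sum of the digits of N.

2^249 = 904625697166532776746648320380374280103671755200316906558262375061821325312
Sum of its 75 digits: 305.

305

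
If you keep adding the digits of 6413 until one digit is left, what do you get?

6+4+1+3 = 14
1+4 = 5

5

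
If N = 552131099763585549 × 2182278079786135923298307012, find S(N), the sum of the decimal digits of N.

228

552131099763585549 × 2182278079786135923298307012 = 1204903596182284917918236356955325838528569588
Sum of its 46 digits: 228.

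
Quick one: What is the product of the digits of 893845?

8×9×3×8×4×5 = 34560

34560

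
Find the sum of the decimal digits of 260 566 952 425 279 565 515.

2+6+0+5+6+6+9+5+2+4+2+5+2+7+9+5+6+5+5+1+5 = 97

97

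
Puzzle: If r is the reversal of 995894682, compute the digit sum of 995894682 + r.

39

Reversal of 995894682 is 286498599; 995894682 + 286498599 = 1282393281.
Digit sum of 1282393281: 1+2+8+2+3+9+3+2+8+1 = 39.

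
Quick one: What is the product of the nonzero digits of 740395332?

68040

7×4×3×9×5×3×3×2 = 68040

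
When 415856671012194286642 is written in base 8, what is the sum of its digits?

415856671012194286642 in base 8 is 55054535357560624576062.
Digit sum: 5+5+0+5+4+5+3+5+3+5+7+5+6+0+6+2+4+5+7+6+0+6+2 = 96.

96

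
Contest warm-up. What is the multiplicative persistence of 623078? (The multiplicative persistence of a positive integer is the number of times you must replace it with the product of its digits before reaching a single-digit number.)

623078 → 0 (1 step)

1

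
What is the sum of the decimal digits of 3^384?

783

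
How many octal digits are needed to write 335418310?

10

335418310 in base 8 is 2377411706, which has 10 digits.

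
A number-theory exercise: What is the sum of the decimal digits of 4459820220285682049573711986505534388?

168

4+4+5+9+8+2+0+2+2+0+2+8+5+6+8+2+0+4+9+5+7+3+7+1+1+9+8+6+5+0+5+5+3+4+3+8+8 = 168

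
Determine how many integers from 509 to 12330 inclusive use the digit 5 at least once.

3937

The integers in [509, 12330] that use the digit 5 at least once: 509, 510, 511, 512, 513, 514, …, 12315, 12325.
3937 qualify.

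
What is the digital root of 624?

3

6+2+4 = 12
1+2 = 3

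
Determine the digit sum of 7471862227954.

64

7+4+7+1+8+6+2+2+2+7+9+5+4 = 64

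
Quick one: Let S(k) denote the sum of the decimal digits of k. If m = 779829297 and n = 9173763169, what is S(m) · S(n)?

S(779829297) = 7+7+9+8+2+9+2+9+7 = 60.
S(9173763169) = 9+1+7+3+7+6+3+1+6+9 = 52.
60 · 52 = 3120.

3120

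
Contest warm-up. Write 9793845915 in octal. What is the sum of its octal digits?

9793845915 in base 8 is 110760435233.
Digit sum: 1+1+0+7+6+0+4+3+5+2+3+3 = 35.

35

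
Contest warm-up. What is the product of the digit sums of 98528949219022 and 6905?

S(98528949219022) = 9+8+5+2+8+9+4+9+2+1+9+0+2+2 = 70.
S(6905) = 6+9+0+5 = 20.
70 · 20 = 1400.

1400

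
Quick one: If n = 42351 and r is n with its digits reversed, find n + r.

Reverse of 42351 is 15324.
42351 + 15324 = 57675

57675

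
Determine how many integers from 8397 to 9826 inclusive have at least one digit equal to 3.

353

The integers in [8397, 9826] that have at least one digit equal to 3: 8397, 8398, 8399, 8403, 8413, 8423, …, 9813, 9823.
353 qualify.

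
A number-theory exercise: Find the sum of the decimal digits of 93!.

93! = 1156772507081641574759205162306240436214753229576413535186142281213246807121467315215203289516844845303838996289387078090752000000000000000000000
Sum of its 145 digits: 513.

513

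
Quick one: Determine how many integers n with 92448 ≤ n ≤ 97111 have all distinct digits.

The integers in [92448, 97111] that have all distinct digits: 92450, 92451, 92453, 92456, 92457, 92458, …, 97106, 97108.
1584 qualify.

1584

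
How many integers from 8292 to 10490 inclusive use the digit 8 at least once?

1073

The integers in [8292, 10490] that use the digit 8 at least once: 8292, 8293, 8294, 8295, 8296, 8297, …, 10488, 10489.
1073 qualify.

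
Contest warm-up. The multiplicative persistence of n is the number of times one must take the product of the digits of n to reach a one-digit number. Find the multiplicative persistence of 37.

37 → 21 → 2 (2 steps)

2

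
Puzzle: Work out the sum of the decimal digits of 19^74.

19^74 = 42439129824447471520208553699316782082156065318222202558554334018390269381432740632277521846921
Sum of its 95 digits: 388.

388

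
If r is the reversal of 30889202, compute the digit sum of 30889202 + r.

28

Reversal of 30889202 is 20298803; 30889202 + 20298803 = 51188005.
Digit sum of 51188005: 5+1+1+8+8+0+0+5 = 28.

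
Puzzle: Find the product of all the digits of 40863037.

0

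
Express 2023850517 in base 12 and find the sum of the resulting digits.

62

2023850517 in base 12 is 485949959.
Digit sum: 4+8+5+9+4+9+9+5+9 = 62.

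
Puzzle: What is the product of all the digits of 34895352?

129600

3×4×8×9×5×3×5×2 = 129600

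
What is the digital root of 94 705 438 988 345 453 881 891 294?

4

9+4+7+0+5+4+3+8+9+8+8+3+4+5+4+5+3+8+8+1+8+9+1+2+9+4 = 139
1+3+9 = 13
1+3 = 4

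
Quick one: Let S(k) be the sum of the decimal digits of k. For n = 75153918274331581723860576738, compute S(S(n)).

9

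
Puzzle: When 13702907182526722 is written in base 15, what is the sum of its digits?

13702907182526722 in base 15 is 7092E0E01D48B7.
Digit sum: 7+0+9+2+14+0+14+0+1+13+4+8+11+7 = 90.

90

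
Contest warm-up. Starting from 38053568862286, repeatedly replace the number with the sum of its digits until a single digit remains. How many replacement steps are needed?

38053568862286 → 70 → 7 (2 steps)

2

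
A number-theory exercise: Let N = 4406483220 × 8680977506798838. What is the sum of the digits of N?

4406483220 × 8680977506798838 = 38252581716906515562498360
Sum of its 26 digits: 117.

117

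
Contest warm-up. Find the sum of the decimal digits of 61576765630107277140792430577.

6+1+5+7+6+7+6+5+6+3+0+1+0+7+2+7+7+1+4+0+7+9+2+4+3+0+5+7+7 = 125

125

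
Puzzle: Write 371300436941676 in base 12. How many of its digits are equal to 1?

1

371300436941676 in base 12 is 357886190A4B50.
The digit 1 appears 1 time.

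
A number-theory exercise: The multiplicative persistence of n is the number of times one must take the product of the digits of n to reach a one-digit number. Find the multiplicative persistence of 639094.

639094 → 0 (1 step)

1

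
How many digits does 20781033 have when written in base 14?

7

20781033 in base 14 is 2A8D397, which has 7 digits.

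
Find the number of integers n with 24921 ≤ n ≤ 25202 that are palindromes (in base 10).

The integers in [24921, 25202] that are palindromes (in base 10): 24942, 25052, 25152.
3 qualify.

3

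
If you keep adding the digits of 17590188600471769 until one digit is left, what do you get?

7

1+7+5+9+0+1+8+8+6+0+0+4+7+1+7+6+9 = 79
7+9 = 16
1+6 = 7
(Equivalently, 17590188600471769 mod 9 = 7.)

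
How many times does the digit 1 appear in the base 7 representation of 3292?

3292 in base 7 is 12412.
The digit 1 appears 2 times.

2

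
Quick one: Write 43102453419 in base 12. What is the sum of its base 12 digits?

47

43102453419 in base 12 is 842AB11523.
Digit sum: 8+4+2+10+11+1+1+5+2+3 = 47.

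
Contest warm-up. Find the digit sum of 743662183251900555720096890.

113

7+4+3+6+6+2+1+8+3+2+5+1+9+0+0+5+5+5+7+2+0+0+9+6+8+9+0 = 113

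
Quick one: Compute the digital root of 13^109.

The digital root of n equals n mod 9 (or 9 when 9 | n), so we need 13^109 mod 9.
13^109 ≡ 4 (mod 9), so the digital root is 4.

4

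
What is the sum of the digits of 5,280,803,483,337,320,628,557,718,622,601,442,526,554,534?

5+2+8+0+8+0+3+4+8+3+3+3+7+3+2+0+6+2+8+5+5+7+7+1+8+6+2+2+6+0+1+4+4+2+5+2+6+5+5+4+5+3+4 = 174

174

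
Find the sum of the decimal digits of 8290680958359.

72

8+2+9+0+6+8+0+9+5+8+3+5+9 = 72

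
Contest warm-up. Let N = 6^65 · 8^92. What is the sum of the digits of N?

630

6^65 · 8^92 = 46143451696806907082716475145186963810126691638288569887616761945006245947435139317603976705085948614523819626294421763234884365582336
Sum of its 134 digits: 630.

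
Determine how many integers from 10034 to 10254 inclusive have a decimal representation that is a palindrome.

The integers in [10034, 10254] that have a decimal representation that is a palindrome: 10101, 10201.
2 qualify.

2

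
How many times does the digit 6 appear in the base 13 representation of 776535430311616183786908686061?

776535430311616183786908686061 in base 13 is 8607BB02431C06994889B180834.
The digit 6 appears 2 times.

2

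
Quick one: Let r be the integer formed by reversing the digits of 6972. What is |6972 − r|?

4176

Reverse of 6972 is 2796.
|6972 − 2796| = 4176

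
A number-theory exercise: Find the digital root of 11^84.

The digital root of n equals n mod 9 (or 9 when 9 | n), so we need 11^84 mod 9.
11^84 ≡ 1 (mod 9), so the digital root is 1.

1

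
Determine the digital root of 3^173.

The digital root of n equals n mod 9 (or 9 when 9 | n), so we need 3^173 mod 9.
3^173 ≡ 0 (mod 9), so the digital root is 9.

9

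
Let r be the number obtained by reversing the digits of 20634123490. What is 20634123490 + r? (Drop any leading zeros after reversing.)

30066267092

Reverse of 20634123490 is 9432143602.
20634123490 + 9432143602 = 30066267092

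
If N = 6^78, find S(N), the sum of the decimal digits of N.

270

6^78 = 4963608617944918181428679924706605506341271472266715087241216
Sum of its 61 digits: 270.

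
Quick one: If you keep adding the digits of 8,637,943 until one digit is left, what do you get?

4

8+6+3+7+9+4+3 = 40
4+0 = 4
(Equivalently, 8,637,943 mod 9 = 4.)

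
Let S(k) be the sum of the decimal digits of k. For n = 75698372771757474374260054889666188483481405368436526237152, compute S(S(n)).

First digit sum: 287.
2+8+7 = 17.

17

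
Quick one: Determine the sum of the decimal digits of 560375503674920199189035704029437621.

5+6+0+3+7+5+5+0+3+6+7+4+9+2+0+1+9+9+1+8+9+0+3+5+7+0+4+0+2+9+4+3+7+6+2+1 = 152

152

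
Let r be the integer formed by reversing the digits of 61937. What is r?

Reversing 61937 gives 73916.

73916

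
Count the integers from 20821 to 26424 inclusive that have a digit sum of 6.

20

The integers in [20821, 26424] that have a digit sum of 6: 21003, 21012, 21021, 21030, 21102, 21111, …, 23100, 24000.
20 qualify.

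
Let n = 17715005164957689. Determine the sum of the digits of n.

1+7+7+1+5+0+0+5+1+6+4+9+5+7+6+8+9 = 81

81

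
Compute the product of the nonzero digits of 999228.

9×9×9×2×2×8 = 23328

23328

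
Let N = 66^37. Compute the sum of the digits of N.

66^37 = 21043870232619754646884556273958255581958778299979459489118086496256
Sum of its 68 digits: 360.

360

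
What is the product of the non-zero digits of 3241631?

432

3×2×4×1×6×3×1 = 432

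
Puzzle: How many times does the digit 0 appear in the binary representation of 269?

269 in base 2 is 100001101.
The digit 0 appears 5 times.

5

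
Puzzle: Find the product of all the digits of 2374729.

21168

2×3×7×4×7×2×9 = 21168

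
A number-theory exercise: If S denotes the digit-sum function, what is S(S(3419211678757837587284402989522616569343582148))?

First digit sum: 225.
2+2+5 = 9.

9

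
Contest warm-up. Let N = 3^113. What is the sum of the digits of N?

3^113 = 821678234986022501332043817791314604358242170799200323
Sum of its 54 digits: 207.

207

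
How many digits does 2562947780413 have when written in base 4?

21

2562947780413 in base 4 is 211102323211320330331, which has 21 digits.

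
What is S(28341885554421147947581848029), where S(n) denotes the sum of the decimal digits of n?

137

2+8+3+4+1+8+8+5+5+5+4+4+2+1+1+4+7+9+4+7+5+8+1+8+4+8+0+2+9 = 137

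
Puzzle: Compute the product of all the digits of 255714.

2×5×5×7×1×4 = 1400

1400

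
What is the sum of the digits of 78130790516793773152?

91

7+8+1+3+0+7+9+0+5+1+6+7+9+3+7+7+3+1+5+2 = 91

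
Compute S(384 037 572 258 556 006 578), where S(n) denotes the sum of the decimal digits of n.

96

3+8+4+0+3+7+5+7+2+2+5+8+5+5+6+0+0+6+5+7+8 = 96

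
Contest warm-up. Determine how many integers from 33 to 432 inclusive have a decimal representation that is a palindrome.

40

The integers in [33, 432] that have a decimal representation that is a palindrome: 33, 44, 55, 66, 77, 88, …, 414, 424.
40 qualify.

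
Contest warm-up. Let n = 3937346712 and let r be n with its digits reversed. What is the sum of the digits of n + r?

36

Reversal of 3937346712 is 2176437393; 3937346712 + 2176437393 = 6113784105.
Digit sum of 6113784105: 6+1+1+3+7+8+4+1+0+5 = 36.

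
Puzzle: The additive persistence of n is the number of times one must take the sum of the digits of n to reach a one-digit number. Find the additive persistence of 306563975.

2

306563975 → 44 → 8 (2 steps)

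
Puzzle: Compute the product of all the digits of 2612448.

2×6×1×2×4×4×8 = 3072

3072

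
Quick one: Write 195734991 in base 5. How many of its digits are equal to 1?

195734991 in base 5 is 400102004431.
The digit 1 appears 2 times.

2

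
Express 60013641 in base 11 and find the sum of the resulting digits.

31

60013641 in base 11 is 30970156.
Digit sum: 3+0+9+7+0+1+5+6 = 31.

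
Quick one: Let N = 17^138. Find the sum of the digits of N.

17^138 = 63379841708354184291649315241514160895761784827476047842480706135032921282001556595949971339930092933032593004211965934504387273772851503652146965372526151434059073877409
Sum of its 170 digits: 739.

739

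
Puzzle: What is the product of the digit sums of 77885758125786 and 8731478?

S(77885758125786) = 7+7+8+8+5+7+5+8+1+2+5+7+8+6 = 84.
S(8731478) = 8+7+3+1+4+7+8 = 38.
84 · 38 = 3192.

3192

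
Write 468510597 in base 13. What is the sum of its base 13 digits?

468510597 in base 13 is 760AB209.
Digit sum: 7+6+0+10+11+2+0+9 = 45.

45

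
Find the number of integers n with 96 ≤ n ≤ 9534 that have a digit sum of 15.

The integers in [96, 9534] that have a digit sum of 15: 96, 159, 168, 177, 186, 195, …, 9501, 9510.
588 qualify.

588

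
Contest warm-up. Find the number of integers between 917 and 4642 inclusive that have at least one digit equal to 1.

The integers in [917, 4642] that have at least one digit equal to 1: 917, 918, 919, 921, 931, 941, …, 4631, 4641.
1762 qualify.

1762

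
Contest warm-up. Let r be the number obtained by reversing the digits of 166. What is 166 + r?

Reverse of 166 is 661.
166 + 661 = 827

827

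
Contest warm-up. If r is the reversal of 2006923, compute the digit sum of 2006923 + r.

Reversal of 2006923 is 3296002; 2006923 + 3296002 = 5302925.
Digit sum of 5302925: 5+3+0+2+9+2+5 = 26.

26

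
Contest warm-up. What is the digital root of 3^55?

9

The digital root of n equals n mod 9 (or 9 when 9 | n), so we need 3^55 mod 9.
3^55 ≡ 0 (mod 9), so the digital root is 9.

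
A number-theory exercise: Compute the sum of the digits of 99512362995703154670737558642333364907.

178

9+9+5+1+2+3+6+2+9+9+5+7+0+3+1+5+4+6+7+0+7+3+7+5+5+8+6+4+2+3+3+3+3+6+4+9+0+7 = 178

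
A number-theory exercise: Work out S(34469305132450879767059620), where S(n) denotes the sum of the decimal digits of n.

3+4+4+6+9+3+0+5+1+3+2+4+5+0+8+7+9+7+6+7+0+5+9+6+2+0 = 115

115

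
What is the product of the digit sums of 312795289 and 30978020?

S(312795289) = 3+1+2+7+9+5+2+8+9 = 46.
S(30978020) = 3+0+9+7+8+0+2+0 = 29.
46 · 29 = 1334.

1334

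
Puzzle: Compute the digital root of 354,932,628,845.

3+5+4+9+3+2+6+2+8+8+4+5 = 59
5+9 = 14
1+4 = 5

5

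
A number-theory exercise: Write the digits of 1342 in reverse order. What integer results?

2431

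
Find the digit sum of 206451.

18

2+0+6+4+5+1 = 18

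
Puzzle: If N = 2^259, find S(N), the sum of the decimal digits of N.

2^259 = 926336713898529563388567880069503262826159877325124512315660672063305037119488
Sum of its 78 digits: 353.

353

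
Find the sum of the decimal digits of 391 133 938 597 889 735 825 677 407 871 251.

171

3+9+1+1+3+3+9+3+8+5+9+7+8+8+9+7+3+5+8+2+5+6+7+7+4+0+7+8+7+1+2+5+1 = 171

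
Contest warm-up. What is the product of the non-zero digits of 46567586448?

4×6×5×6×7×5×8×6×4×4×8 = 154828800

154828800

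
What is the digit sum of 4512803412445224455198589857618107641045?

168

4+5+1+2+8+0+3+4+1+2+4+4+5+2+2+4+4+5+5+1+9+8+5+8+9+8+5+7+6+1+8+1+0+7+6+4+1+0+4+5 = 168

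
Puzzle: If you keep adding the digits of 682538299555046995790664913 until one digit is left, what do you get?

6+8+2+5+3+8+2+9+9+5+5+5+0+4+6+9+9+5+7+9+0+6+6+4+9+1+3 = 145
1+4+5 = 10
1+0 = 1

1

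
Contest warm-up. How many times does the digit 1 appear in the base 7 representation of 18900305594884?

18900305594884 in base 7 is 3660334122555340.
The digit 1 appears 1 time.

1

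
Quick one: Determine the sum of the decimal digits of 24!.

81

24! = 620448401733239439360000
Sum of its 24 digits: 81.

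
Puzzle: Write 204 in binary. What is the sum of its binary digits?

204 in base 2 is 11001100.
Digit sum: 1+1+0+0+1+1+0+0 = 4.

4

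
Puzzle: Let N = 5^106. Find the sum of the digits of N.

5^106 = 123259516440783094595582588325435348386438505485784844495356082916259765625
Sum of its 75 digits: 364.

364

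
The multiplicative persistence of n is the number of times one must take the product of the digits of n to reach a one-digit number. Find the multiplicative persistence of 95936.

95936 → 7290 → 0 (2 steps)

2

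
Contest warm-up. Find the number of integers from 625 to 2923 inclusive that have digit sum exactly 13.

The integers in [625, 2923] that have digit sum exactly 13: 625, 634, 643, 652, 661, 670, …, 2911, 2920.
166 qualify.

166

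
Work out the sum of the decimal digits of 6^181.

6^181 = 700448677171674471768320296748015289799620790294994890342678058393021141581697847509634684321770210237669320490424183000811594503668845510656
Sum of its 141 digits: 630.

630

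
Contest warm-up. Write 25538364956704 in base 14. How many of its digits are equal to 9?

1

25538364956704 in base 14 is 6440C61BB94C.
The digit 9 appears 1 time.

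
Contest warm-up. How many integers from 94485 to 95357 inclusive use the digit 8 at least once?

The integers in [94485, 95357] that use the digit 8 at least once: 94485, 94486, 94487, 94488, 94489, 94498, …, 95338, 95348.
244 qualify.

244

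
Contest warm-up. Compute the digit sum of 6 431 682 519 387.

6+4+3+1+6+8+2+5+1+9+3+8+7 = 63

63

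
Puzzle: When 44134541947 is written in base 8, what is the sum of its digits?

48

44134541947 in base 8 is 510647725173.
Digit sum: 5+1+0+6+4+7+7+2+5+1+7+3 = 48.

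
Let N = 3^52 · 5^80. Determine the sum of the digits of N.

396

3^52 · 5^80 = 534448167488579292048762576862583592086398953657777610715129412710666656494140625
Sum of its 81 digits: 396.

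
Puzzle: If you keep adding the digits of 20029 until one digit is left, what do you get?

4

2+0+0+2+9 = 13
1+3 = 4
(Equivalently, 20029 mod 9 = 4.)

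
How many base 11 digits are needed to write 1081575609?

1081575609 in base 11 is 505580844, which has 9 digits.

9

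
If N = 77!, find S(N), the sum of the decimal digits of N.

77! = 145183092028285869634070784086308284983740379224208358846781574688061991349156420080065207861248000000000000000000
Sum of its 114 digits: 432.

432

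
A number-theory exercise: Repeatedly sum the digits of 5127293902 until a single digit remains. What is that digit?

4

5+1+2+7+2+9+3+9+0+2 = 40
4+0 = 4
(Equivalently, 5127293902 mod 9 = 4.)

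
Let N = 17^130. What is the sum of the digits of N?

17^130 = 9085729004256841718308438420015608007687001344443112760818356862794610647930864113878808725615792656835384509495872239647213856410356729267494460946312905410849
Sum of its 160 digits: 712.

712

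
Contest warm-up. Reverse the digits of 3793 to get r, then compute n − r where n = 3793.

-180

Reverse of 3793 is 3973.
3793 − 3973 = -180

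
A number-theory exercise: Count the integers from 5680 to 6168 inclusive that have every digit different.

The integers in [5680, 6168] that have every digit different: 5680, 5681, 5682, 5683, 5684, 5687, …, 6158, 6159.
273 qualify.

273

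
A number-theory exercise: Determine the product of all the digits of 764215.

7×6×4×2×1×5 = 1680

1680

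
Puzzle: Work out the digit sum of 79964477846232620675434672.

7+9+9+6+4+4+7+7+8+4+6+2+3+2+6+2+0+6+7+5+4+3+4+6+7+2 = 130

130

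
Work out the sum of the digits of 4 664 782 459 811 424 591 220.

4+6+6+4+7+8+2+4+5+9+8+1+1+4+2+4+5+9+1+2+2+0 = 94

94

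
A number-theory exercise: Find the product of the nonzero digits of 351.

15

3×5×1 = 15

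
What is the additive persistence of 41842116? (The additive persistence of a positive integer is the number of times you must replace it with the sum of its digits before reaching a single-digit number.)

41842116 → 27 → 9 (2 steps)

2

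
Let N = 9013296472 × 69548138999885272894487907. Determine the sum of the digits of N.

9013296472 × 69548138999885272894487907 = 626857995881831538584645080409764104
Sum of its 36 digits: 177.

177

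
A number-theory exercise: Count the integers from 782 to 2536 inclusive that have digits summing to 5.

25

The integers in [782, 2536] that have digits summing to 5: 1004, 1013, 1022, 1031, 1040, 1103, …, 2210, 2300.
25 qualify.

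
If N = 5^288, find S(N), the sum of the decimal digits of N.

5^288 = 2010764683385948796148028192762378503362648273919774541869690518399838312334014814806056093301691167652734390913078017438993579462829964862589958071955031430042871998242759445929550565779209136962890625
Sum of its 202 digits: 964.

964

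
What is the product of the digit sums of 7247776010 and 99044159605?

2132

S(7247776010) = 7+2+4+7+7+7+6+0+1+0 = 41.
S(99044159605) = 9+9+0+4+4+1+5+9+6+0+5 = 52.
41 · 52 = 2132.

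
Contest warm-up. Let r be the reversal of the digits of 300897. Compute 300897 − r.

Reverse of 300897 is 798003.
300897 − 798003 = -497106

-497106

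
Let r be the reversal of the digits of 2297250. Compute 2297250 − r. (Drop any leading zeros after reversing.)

1769328

Reverse of 2297250 is 527922.
2297250 − 527922 = 1769328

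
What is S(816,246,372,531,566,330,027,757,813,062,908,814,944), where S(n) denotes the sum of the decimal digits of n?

166

8+1+6+2+4+6+3+7+2+5+3+1+5+6+6+3+3+0+0+2+7+7+5+7+8+1+3+0+6+2+9+0+8+8+1+4+9+4+4 = 166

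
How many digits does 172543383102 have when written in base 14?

172543383102 in base 14 is 84CB77B926, which has 10 digits.

10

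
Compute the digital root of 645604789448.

6+4+5+6+0+4+7+8+9+4+4+8 = 65
6+5 = 11
1+1 = 2

2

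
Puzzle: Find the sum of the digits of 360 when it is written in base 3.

4

360 in base 3 is 111100.
Digit sum: 1+1+1+1+0+0 = 4.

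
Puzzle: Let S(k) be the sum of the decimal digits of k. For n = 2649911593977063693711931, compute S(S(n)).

4

First digit sum: 121.
1+2+1 = 4.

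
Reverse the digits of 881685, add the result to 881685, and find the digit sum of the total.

36

Reversal of 881685 is 586188; 881685 + 586188 = 1467873.
Digit sum of 1467873: 1+4+6+7+8+7+3 = 36.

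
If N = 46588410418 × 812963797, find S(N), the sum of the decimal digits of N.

46588410418 × 812963797 = 37874691029611637146
Sum of its 20 digits: 91.

91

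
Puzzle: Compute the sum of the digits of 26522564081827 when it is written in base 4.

26522564081827 in base 4 is 12001331010000223202203.
Digit sum: 1+2+0+0+1+3+3+1+0+1+0+0+0+0+2+2+3+2+0+2+2+0+3 = 28.

28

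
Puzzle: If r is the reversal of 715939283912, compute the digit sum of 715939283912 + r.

Reversal of 715939283912 is 219382939517; 715939283912 + 219382939517 = 935322223429.
Digit sum of 935322223429: 9+3+5+3+2+2+2+2+3+4+2+9 = 46.

46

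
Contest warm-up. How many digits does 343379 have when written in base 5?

8

343379 in base 5 is 41442004, which has 8 digits.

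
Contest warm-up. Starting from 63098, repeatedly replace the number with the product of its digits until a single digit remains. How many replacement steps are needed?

1

63098 → 0 (1 step)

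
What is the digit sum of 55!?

55! = 12696403353658275925965100847566516959580321051449436762275840000000000000
Sum of its 74 digits: 279.

279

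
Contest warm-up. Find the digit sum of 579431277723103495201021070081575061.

125

5+7+9+4+3+1+2+7+7+7+2+3+1+0+3+4+9+5+2+0+1+0+2+1+0+7+0+0+8+1+5+7+5+0+6+1 = 125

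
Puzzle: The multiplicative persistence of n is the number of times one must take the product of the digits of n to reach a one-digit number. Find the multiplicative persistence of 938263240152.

938263240152 → 0 (1 step)

1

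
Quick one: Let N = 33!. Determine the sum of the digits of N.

144

33! = 8683317618811886495518194401280000000
Sum of its 37 digits: 144.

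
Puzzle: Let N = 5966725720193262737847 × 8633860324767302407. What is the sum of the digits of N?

189

5966725720193262737847 × 8633860324767302407 = 51515876464345219771417925486361413097729
Sum of its 41 digits: 189.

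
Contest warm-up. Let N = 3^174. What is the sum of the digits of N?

387

3^174 = 104495676331778315966103878903450701989608781073244439950619431748912396904023371769
Sum of its 84 digits: 387.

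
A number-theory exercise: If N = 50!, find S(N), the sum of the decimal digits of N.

216

50! = 30414093201713378043612608166064768844377641568960512000000000000
Sum of its 65 digits: 216.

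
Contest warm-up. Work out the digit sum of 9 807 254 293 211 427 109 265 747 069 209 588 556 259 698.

9+8+0+7+2+5+4+2+9+3+2+1+1+4+2+7+1+0+9+2+6+5+7+4+7+0+6+9+2+0+9+5+8+8+5+5+6+2+5+9+6+9+8 = 209

209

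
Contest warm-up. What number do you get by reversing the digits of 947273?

372749

Reversing 947273 gives 372749.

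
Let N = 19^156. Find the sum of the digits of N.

19^156 = 30588751310510893306916915337770582752668465458243019791590785071087474000578733809417161750188608850629697427767390411772617886947258805747894400478341145216246625791726950585851429207337086623072881
Sum of its 200 digits: 919.

919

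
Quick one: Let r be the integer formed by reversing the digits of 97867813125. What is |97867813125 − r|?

45735936246

Reverse of 97867813125 is 52131876879.
|97867813125 − 52131876879| = 45735936246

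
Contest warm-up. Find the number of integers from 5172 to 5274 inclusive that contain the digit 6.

19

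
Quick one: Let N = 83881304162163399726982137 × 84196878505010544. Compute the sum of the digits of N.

83881304162163399726982137 × 84196878505010544 = 7062543975383507029241551010180986484652528
Sum of its 43 digits: 180.

180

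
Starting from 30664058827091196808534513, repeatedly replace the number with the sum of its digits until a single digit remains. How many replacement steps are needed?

2

30664058827091196808534513 → 112 → 4 (2 steps)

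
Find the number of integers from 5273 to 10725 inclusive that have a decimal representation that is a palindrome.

The integers in [5273, 10725] that have a decimal representation that is a palindrome: 5335, 5445, 5555, 5665, 5775, 5885, …, 10601, 10701.
55 qualify.

55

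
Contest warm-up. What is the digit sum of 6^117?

432

6^117 = 11058501848889398044247231674620986485321431295577581053898440737775600150566980478866292736
Sum of its 92 digits: 432.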